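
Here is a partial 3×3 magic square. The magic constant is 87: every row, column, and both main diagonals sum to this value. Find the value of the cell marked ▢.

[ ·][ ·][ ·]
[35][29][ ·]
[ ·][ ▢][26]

From row 2, 87 − (35 + 29) gives (2,3) = 23.
From column 3, 87 − (23 + 26) gives (1,3) = 38.
Main diagonal: 29 + 26 + ? = 87, so (1,1) = 32.
The remaining cell in anti-diagonal is (3,1) = 87 − 67 = 20.
Row 1 must total 87; the given cells sum to 70, so (1,2) = 17.
The remaining cell in row 3 is (3,2) = 87 − 46 = 41.

41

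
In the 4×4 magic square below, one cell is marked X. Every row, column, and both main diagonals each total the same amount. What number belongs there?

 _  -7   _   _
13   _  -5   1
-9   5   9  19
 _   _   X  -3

Row 3 is complete and sums to 24; that is the magic constant.
Using row 2: 13 + (-5) + 1 + ? → (2,2) = 24 − 9 = 15.
Using column 2: -7 + 15 + 5 + ? → (4,2) = 24 − 13 = 11.
Using column 4: 1 + 19 + (-3) + ? → (1,4) = 24 − 17 = 7.
Main diagonal needs 24; the known cells sum to 21, so (1,1) = 3.
The remaining cell in anti-diagonal is (4,1) = 24 − 7 = 17.
From row 1, 24 − (3 + (-7) + 7) gives (1,3) = 21.
Row 4 must total 24; the given cells sum to 25, so (4,3) = -1.

-1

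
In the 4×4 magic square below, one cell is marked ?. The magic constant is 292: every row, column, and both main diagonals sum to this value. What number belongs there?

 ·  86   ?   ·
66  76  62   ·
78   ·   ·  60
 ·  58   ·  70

Row 2: 66 + 76 + 62 + ? = 292, so (2,4) = 88.
Using column 2: 86 + 76 + 58 + ? → (3,2) = 292 − 220 = 72.
Column 4 needs 292; the known cells sum to 218, so (1,4) = 74.
The remaining cell in anti-diagonal is (4,1) = 292 − 208 = 84.
Row 3 must total 292; the given cells sum to 210, so (3,3) = 82.
Row 4 must total 292; the given cells sum to 212, so (4,3) = 80.
The remaining cell in column 1 is (1,1) = 292 − 228 = 64.
The remaining cell in column 3 is (1,3) = 292 − 224 = 68.

68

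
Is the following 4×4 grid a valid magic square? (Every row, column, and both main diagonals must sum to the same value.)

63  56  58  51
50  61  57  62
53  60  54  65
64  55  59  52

Row 1: 63 + 56 + 58 + 51 = 228.
Row 2: 50 + 61 + 57 + 62 = 230.
Row 3: 53 + 60 + 54 + 65 = 232.
Row 4: 64 + 55 + 59 + 52 = 230.
Column 1: 63 + 50 + 53 + 64 = 230.
Column 2: 56 + 61 + 60 + 55 = 232.
Column 3: 58 + 57 + 54 + 59 = 228.
Column 4: 51 + 62 + 65 + 52 = 230.
Main diagonal: 63 + 61 + 54 + 52 = 230.
Anti-diagonal: 51 + 57 + 60 + 64 = 232.

No — row 2 sums to 230 but column 3 sums to 228.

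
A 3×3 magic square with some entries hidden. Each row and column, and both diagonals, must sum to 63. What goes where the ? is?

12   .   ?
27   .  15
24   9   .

18

Row 2 must total 63; the given cells sum to 42, so (2,2) = 21.
Using row 3: 24 + 9 + ? → (3,3) = 63 − 33 = 30.
From column 2, 63 − (21 + 9) gives (1,2) = 33.
From column 3, 63 − (15 + 30) gives (1,3) = 18.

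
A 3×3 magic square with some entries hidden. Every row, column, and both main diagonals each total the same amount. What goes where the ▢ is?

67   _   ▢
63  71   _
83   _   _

Column 1 is complete and sums to 213; that is the magic constant.
Row 2: 63 + 71 + ? = 213, so (2,3) = 79.
From main diagonal, 213 − (67 + 71) gives (3,3) = 75.
Anti-diagonal: 71 + 83 + ? = 213, so (1,3) = 59.

59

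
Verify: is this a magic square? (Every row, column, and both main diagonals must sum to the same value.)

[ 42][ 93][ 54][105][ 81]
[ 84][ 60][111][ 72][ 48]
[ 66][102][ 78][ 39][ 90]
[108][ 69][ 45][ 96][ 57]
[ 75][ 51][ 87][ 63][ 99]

Row 1: 42 + 93 + 54 + 105 + 81 = 375.
Row 2: 84 + 60 + 111 + 72 + 48 = 375.
Row 3: 66 + 102 + 78 + 39 + 90 = 375.
Row 4: 108 + 69 + 45 + 96 + 57 = 375.
Row 5: 75 + 51 + 87 + 63 + 99 = 375.
Column 1: 42 + 84 + 66 + 108 + 75 = 375.
Column 2: 93 + 60 + 102 + 69 + 51 = 375.
Column 3: 54 + 111 + 78 + 45 + 87 = 375.
Column 4: 105 + 72 + 39 + 96 + 63 = 375.
Column 5: 81 + 48 + 90 + 57 + 99 = 375.
Main diagonal: 42 + 60 + 78 + 96 + 99 = 375.
Anti-diagonal: 81 + 72 + 78 + 69 + 75 = 375.
All lines sum to 375.

Yes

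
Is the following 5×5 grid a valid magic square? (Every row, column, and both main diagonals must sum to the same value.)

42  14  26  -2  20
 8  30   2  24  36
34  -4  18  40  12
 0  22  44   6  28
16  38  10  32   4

Yes

Row 1: 42 + 14 + 26 + (-2) + 20 = 100.
Row 2: 8 + 30 + 2 + 24 + 36 = 100.
Row 3: 34 + (-4) + 18 + 40 + 12 = 100.
Row 4: 0 + 22 + 44 + 6 + 28 = 100.
Row 5: 16 + 38 + 10 + 32 + 4 = 100.
Column 1: 42 + 8 + 34 + 0 + 16 = 100.
Column 2: 14 + 30 + (-4) + 22 + 38 = 100.
Column 3: 26 + 2 + 18 + 44 + 10 = 100.
Column 4: -2 + 24 + 40 + 6 + 32 = 100.
Column 5: 20 + 36 + 12 + 28 + 4 = 100.
Main diagonal: 42 + 30 + 18 + 6 + 4 = 100.
Anti-diagonal: 20 + 24 + 18 + 22 + 16 = 100.
All lines sum to 100.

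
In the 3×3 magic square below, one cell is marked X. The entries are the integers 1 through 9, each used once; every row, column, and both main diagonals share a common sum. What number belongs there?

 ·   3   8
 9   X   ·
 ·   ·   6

The entries are 1 through 9, which sum to 45, so each line sums to 45/3 = 15.
From row 1, 15 − (3 + 8) gives (1,1) = 4.
Using column 1: 4 + 9 + ? → (3,1) = 15 − 13 = 2.
The remaining cell in column 3 is (2,3) = 15 − 14 = 1.
Main diagonal: 4 + 6 + ? = 15, so (2,2) = 5.

5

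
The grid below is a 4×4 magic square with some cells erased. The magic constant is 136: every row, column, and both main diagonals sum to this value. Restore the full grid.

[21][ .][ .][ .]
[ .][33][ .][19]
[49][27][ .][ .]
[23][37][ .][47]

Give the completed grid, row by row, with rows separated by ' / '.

Using row 4: 23 + 37 + 47 + ? → (4,3) = 136 − 107 = 29.
The remaining cell in column 1 is (2,1) = 136 − 93 = 43.
The remaining cell in column 2 is (1,2) = 136 − 97 = 39.
Using main diagonal: 21 + 33 + 47 + ? → (3,3) = 136 − 101 = 35.
Using row 2: 43 + 33 + 19 + ? → (2,3) = 136 − 95 = 41.
From row 3, 136 − (49 + 27 + 35) gives (3,4) = 25.
Column 3 needs 136; the known cells sum to 105, so (1,3) = 31.
Column 4: 19 + 25 + 47 + ? = 136, so (1,4) = 45.

21 39 31 45 / 43 33 41 19 / 49 27 35 25 / 23 37 29 47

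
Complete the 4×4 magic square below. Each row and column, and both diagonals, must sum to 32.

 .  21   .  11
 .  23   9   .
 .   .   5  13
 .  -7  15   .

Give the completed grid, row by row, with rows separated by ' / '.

-3 21 3 11 / -1 23 9 1 / 19 -5 5 13 / 17 -7 15 7

From column 2, 32 − (21 + 23 + (-7)) gives (3,2) = -5.
From column 3, 32 − (9 + 5 + 15) gives (1,3) = 3.
Anti-diagonal must total 32; the given cells sum to 15, so (4,1) = 17.
From row 1, 32 − (21 + 3 + 11) gives (1,1) = -3.
Row 3 must total 32; the given cells sum to 13, so (3,1) = 19.
Row 4: 17 + (-7) + 15 + ? = 32, so (4,4) = 7.
The remaining cell in column 1 is (2,1) = 32 − 33 = -1.
Using column 4: 11 + 13 + 7 + ? → (2,4) = 32 − 31 = 1.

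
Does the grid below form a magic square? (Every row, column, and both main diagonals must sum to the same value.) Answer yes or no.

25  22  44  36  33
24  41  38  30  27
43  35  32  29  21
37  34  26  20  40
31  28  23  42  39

Row 1: 25 + 22 + 44 + 36 + 33 = 160.
Row 2: 24 + 41 + 38 + 30 + 27 = 160.
Row 3: 43 + 35 + 32 + 29 + 21 = 160.
Row 4: 37 + 34 + 26 + 20 + 40 = 157.
Row 5: 31 + 28 + 23 + 42 + 39 = 163.
Column 1: 25 + 24 + 43 + 37 + 31 = 160.
Column 2: 22 + 41 + 35 + 34 + 28 = 160.
Column 3: 44 + 38 + 32 + 26 + 23 = 163.
Column 4: 36 + 30 + 29 + 20 + 42 = 157.
Column 5: 33 + 27 + 21 + 40 + 39 = 160.
Main diagonal: 25 + 41 + 32 + 20 + 39 = 157.
Anti-diagonal: 33 + 30 + 32 + 34 + 31 = 160.

No — row 5 sums to 163 but column 1 sums to 160.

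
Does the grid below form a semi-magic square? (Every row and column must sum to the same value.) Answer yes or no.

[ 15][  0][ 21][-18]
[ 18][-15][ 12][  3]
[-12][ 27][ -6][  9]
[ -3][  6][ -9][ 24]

Yes

Row 1: 15 + 0 + 21 + (-18) = 18.
Row 2: 18 + (-15) + 12 + 3 = 18.
Row 3: -12 + 27 + (-6) + 9 = 18.
Row 4: -3 + 6 + (-9) + 24 = 18.
Column 1: 15 + 18 + (-12) + (-3) = 18.
Column 2: 0 + (-15) + 27 + 6 = 18.
Column 3: 21 + 12 + (-6) + (-9) = 18.
Column 4: -18 + 3 + 9 + 24 = 18.
All lines sum to 18.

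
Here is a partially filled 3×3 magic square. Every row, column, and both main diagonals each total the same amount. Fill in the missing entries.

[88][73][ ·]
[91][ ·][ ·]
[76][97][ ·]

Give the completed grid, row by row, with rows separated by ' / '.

Column 1 is already complete: 88 + 91 + 76 = 255, so that is the magic constant.
Row 1: 88 + 73 + ? = 255, so (1,3) = 94.
Row 3 needs 255; the known cells sum to 173, so (3,3) = 82.
Column 2 must total 255; the given cells sum to 170, so (2,2) = 85.
Using column 3: 94 + 82 + ? → (2,3) = 255 − 176 = 79.

88 73 94 / 91 85 79 / 76 97 82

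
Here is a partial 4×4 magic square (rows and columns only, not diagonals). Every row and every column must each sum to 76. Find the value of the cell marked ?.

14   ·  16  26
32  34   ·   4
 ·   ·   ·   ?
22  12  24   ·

28

From row 1, 76 − (14 + 16 + 26) gives (1,2) = 20.
Row 2 needs 76; the known cells sum to 70, so (2,3) = 6.
Row 4 needs 76; the known cells sum to 58, so (4,4) = 18.
Column 1: 14 + 32 + 22 + ? = 76, so (3,1) = 8.
Column 2: 20 + 34 + 12 + ? = 76, so (3,2) = 10.
Using column 3: 16 + 6 + 24 + ? → (3,3) = 76 − 46 = 30.
Using column 4: 26 + 4 + 18 + ? → (3,4) = 76 − 48 = 28.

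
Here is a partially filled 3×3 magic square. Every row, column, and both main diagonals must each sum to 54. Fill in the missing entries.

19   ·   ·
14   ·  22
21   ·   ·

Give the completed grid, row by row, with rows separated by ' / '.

19 20 15 / 14 18 22 / 21 16 17

Row 2 needs 54; the known cells sum to 36, so (2,2) = 18.
Main diagonal must total 54; the given cells sum to 37, so (3,3) = 17.
Using anti-diagonal: 18 + 21 + ? → (1,3) = 54 − 39 = 15.
Row 1 must total 54; the given cells sum to 34, so (1,2) = 20.
Row 3: 21 + 17 + ? = 54, so (3,2) = 16.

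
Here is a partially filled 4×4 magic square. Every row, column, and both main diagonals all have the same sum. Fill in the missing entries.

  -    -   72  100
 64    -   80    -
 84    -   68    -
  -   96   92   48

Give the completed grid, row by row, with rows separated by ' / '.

Column 3 is already complete: 72 + 80 + 68 + 92 = 312, so that is the magic constant.
From row 4, 312 − (96 + 92 + 48) gives (4,1) = 76.
Column 1 must total 312; the given cells sum to 224, so (1,1) = 88.
Using main diagonal: 88 + 68 + 48 + ? → (2,2) = 312 − 204 = 108.
Using anti-diagonal: 100 + 80 + 76 + ? → (3,2) = 312 − 256 = 56.
Row 1: 88 + 72 + 100 + ? = 312, so (1,2) = 52.
The remaining cell in row 2 is (2,4) = 312 − 252 = 60.
From row 3, 312 − (84 + 56 + 68) gives (3,4) = 104.

88 52 72 100 / 64 108 80 60 / 84 56 68 104 / 76 96 92 48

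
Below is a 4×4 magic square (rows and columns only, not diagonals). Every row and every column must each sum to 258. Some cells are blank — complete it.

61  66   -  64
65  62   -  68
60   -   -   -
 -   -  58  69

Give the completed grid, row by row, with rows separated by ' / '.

Row 1: 61 + 66 + 64 + ? = 258, so (1,3) = 67.
Row 2 must total 258; the given cells sum to 195, so (2,3) = 63.
Column 1: 61 + 65 + 60 + ? = 258, so (4,1) = 72.
The remaining cell in column 3 is (3,3) = 258 − 188 = 70.
The remaining cell in column 4 is (3,4) = 258 − 201 = 57.
Row 3 needs 258; the known cells sum to 187, so (3,2) = 71.
Row 4 must total 258; the given cells sum to 199, so (4,2) = 59.

61 66 67 64 / 65 62 63 68 / 60 71 70 57 / 72 59 58 69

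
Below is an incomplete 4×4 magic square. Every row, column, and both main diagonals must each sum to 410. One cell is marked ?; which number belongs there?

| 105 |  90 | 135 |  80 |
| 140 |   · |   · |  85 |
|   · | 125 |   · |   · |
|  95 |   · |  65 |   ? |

130

Column 1 must total 410; the given cells sum to 340, so (3,1) = 70.
Anti-diagonal needs 410; the known cells sum to 300, so (2,3) = 110.
Row 2: 140 + 110 + 85 + ? = 410, so (2,2) = 75.
Column 2 must total 410; the given cells sum to 290, so (4,2) = 120.
Column 3: 135 + 110 + 65 + ? = 410, so (3,3) = 100.
Using main diagonal: 105 + 75 + 100 + ? → (4,4) = 410 − 280 = 130.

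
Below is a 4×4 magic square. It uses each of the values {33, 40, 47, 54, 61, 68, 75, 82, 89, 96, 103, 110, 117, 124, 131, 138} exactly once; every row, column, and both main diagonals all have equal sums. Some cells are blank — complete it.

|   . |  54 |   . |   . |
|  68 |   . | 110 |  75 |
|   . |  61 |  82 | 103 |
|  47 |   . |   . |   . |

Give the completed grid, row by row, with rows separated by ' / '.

131 54 33 124 / 68 89 110 75 / 96 61 82 103 / 47 138 117 40

The 16 entries sum to 1368, so each line sums to 1368/4 = 342.
Using row 2: 68 + 110 + 75 + ? → (2,2) = 342 − 253 = 89.
Row 3 must total 342; the given cells sum to 246, so (3,1) = 96.
Using column 1: 68 + 96 + 47 + ? → (1,1) = 342 − 211 = 131.
Column 2 needs 342; the known cells sum to 204, so (4,2) = 138.
The remaining cell in main diagonal is (4,4) = 342 − 302 = 40.
Anti-diagonal: 110 + 61 + 47 + ? = 342, so (1,4) = 124.
Row 1 must total 342; the given cells sum to 309, so (1,3) = 33.
Row 4: 47 + 138 + 40 + ? = 342, so (4,3) = 117.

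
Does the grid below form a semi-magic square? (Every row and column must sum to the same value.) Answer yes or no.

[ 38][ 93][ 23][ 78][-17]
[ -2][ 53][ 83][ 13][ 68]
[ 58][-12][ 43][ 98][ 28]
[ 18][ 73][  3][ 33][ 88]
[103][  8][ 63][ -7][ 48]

Yes

Row 1: 38 + 93 + 23 + 78 + (-17) = 215.
Row 2: -2 + 53 + 83 + 13 + 68 = 215.
Row 3: 58 + (-12) + 43 + 98 + 28 = 215.
Row 4: 18 + 73 + 3 + 33 + 88 = 215.
Row 5: 103 + 8 + 63 + (-7) + 48 = 215.
Column 1: 38 + (-2) + 58 + 18 + 103 = 215.
Column 2: 93 + 53 + (-12) + 73 + 8 = 215.
Column 3: 23 + 83 + 43 + 3 + 63 = 215.
Column 4: 78 + 13 + 98 + 33 + (-7) = 215.
Column 5: -17 + 68 + 28 + 88 + 48 = 215.
All lines sum to 215.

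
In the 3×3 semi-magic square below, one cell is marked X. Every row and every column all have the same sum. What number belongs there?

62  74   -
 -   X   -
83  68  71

80

Row 3 is complete and sums to 222; that is the magic constant.
Row 1 needs 222; the known cells sum to 136, so (1,3) = 86.
Column 1 must total 222; the given cells sum to 145, so (2,1) = 77.
Column 2: 74 + 68 + ? = 222, so (2,2) = 80.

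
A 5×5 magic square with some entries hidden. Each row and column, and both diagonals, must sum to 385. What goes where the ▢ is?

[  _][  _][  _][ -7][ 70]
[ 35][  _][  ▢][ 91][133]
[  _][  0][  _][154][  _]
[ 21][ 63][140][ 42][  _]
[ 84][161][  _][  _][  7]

14

Row 4 needs 385; the known cells sum to 266, so (4,5) = 119.
Column 4 needs 385; the known cells sum to 280, so (5,4) = 105.
Using column 5: 70 + 133 + 119 + 7 + ? → (3,5) = 385 − 329 = 56.
Anti-diagonal needs 385; the known cells sum to 308, so (3,3) = 77.
Using row 3: 0 + 77 + 154 + 56 + ? → (3,1) = 385 − 287 = 98.
The remaining cell in row 5 is (5,3) = 385 − 357 = 28.
Column 1 must total 385; the given cells sum to 238, so (1,1) = 147.
The remaining cell in main diagonal is (2,2) = 385 − 273 = 112.
Using row 2: 35 + 112 + 91 + 133 + ? → (2,3) = 385 − 371 = 14.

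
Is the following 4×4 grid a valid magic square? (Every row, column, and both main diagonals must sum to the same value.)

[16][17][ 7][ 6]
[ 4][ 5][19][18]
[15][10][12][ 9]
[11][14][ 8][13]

Row 1: 16 + 17 + 7 + 6 = 46.
Row 2: 4 + 5 + 19 + 18 = 46.
Row 3: 15 + 10 + 12 + 9 = 46.
Row 4: 11 + 14 + 8 + 13 = 46.
Column 1: 16 + 4 + 15 + 11 = 46.
Column 2: 17 + 5 + 10 + 14 = 46.
Column 3: 7 + 19 + 12 + 8 = 46.
Column 4: 6 + 18 + 9 + 13 = 46.
Main diagonal: 16 + 5 + 12 + 13 = 46.
Anti-diagonal: 6 + 19 + 10 + 11 = 46.
All lines sum to 46.

Yes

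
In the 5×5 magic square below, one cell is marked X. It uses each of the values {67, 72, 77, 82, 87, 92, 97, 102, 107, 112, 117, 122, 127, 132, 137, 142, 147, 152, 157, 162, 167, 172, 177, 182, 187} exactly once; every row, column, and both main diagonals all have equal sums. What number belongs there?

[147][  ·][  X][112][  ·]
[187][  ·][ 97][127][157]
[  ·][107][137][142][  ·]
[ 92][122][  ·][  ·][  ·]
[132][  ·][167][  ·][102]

82

The 25 entries sum to 3175, so each line sums to 3175/5 = 635.
The remaining cell in row 2 is (2,2) = 635 − 568 = 67.
Column 1 must total 635; the given cells sum to 558, so (3,1) = 77.
Main diagonal: 147 + 67 + 137 + 102 + ? = 635, so (4,4) = 182.
The remaining cell in anti-diagonal is (1,5) = 635 − 518 = 117.
Using row 3: 77 + 107 + 137 + 142 + ? → (3,5) = 635 − 463 = 172.
Column 4 must total 635; the given cells sum to 563, so (5,4) = 72.
From column 5, 635 − (117 + 157 + 172 + 102) gives (4,5) = 87.
Row 4 needs 635; the known cells sum to 483, so (4,3) = 152.
Using row 5: 132 + 167 + 72 + 102 + ? → (5,2) = 635 − 473 = 162.
Using column 2: 67 + 107 + 122 + 162 + ? → (1,2) = 635 − 458 = 177.
Using column 3: 97 + 137 + 152 + 167 + ? → (1,3) = 635 − 553 = 82.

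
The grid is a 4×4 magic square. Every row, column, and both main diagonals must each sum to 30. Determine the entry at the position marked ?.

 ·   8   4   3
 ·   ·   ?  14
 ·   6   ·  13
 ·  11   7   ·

9

Row 1 must total 30; the given cells sum to 15, so (1,1) = 15.
From column 2, 30 − (8 + 6 + 11) gives (2,2) = 5.
Column 4 needs 30; the known cells sum to 30, so (4,4) = 0.
Main diagonal: 15 + 5 + 0 + ? = 30, so (3,3) = 10.
Row 3 needs 30; the known cells sum to 29, so (3,1) = 1.
Using row 4: 11 + 7 + 0 + ? → (4,1) = 30 − 18 = 12.
Column 1 must total 30; the given cells sum to 28, so (2,1) = 2.
Column 3: 4 + 10 + 7 + ? = 30, so (2,3) = 9.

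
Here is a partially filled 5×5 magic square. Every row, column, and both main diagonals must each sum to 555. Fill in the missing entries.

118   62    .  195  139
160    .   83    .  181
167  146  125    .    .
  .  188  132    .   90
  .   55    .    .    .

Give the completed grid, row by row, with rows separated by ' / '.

Row 1: 118 + 62 + 195 + 139 + ? = 555, so (1,3) = 41.
Column 2 needs 555; the known cells sum to 451, so (2,2) = 104.
Column 3 needs 555; the known cells sum to 381, so (5,3) = 174.
The remaining cell in row 2 is (2,4) = 555 − 528 = 27.
From anti-diagonal, 555 − (139 + 27 + 125 + 188) gives (5,1) = 76.
Column 1 needs 555; the known cells sum to 521, so (4,1) = 34.
Row 4: 34 + 188 + 132 + 90 + ? = 555, so (4,4) = 111.
From main diagonal, 555 − (118 + 104 + 125 + 111) gives (5,5) = 97.
Row 5 must total 555; the given cells sum to 402, so (5,4) = 153.
Column 4 must total 555; the given cells sum to 486, so (3,4) = 69.
From column 5, 555 − (139 + 181 + 90 + 97) gives (3,5) = 48.

118 62 41 195 139 / 160 104 83 27 181 / 167 146 125 69 48 / 34 188 132 111 90 / 76 55 174 153 97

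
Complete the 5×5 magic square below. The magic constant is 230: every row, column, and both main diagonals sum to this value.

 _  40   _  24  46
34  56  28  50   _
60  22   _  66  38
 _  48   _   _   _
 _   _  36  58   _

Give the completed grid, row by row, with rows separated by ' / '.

68 40 52 24 46 / 34 56 28 50 62 / 60 22 44 66 38 / 26 48 70 32 54 / 42 64 36 58 30

Row 2 needs 230; the known cells sum to 168, so (2,5) = 62.
Row 3 needs 230; the known cells sum to 186, so (3,3) = 44.
Column 2 needs 230; the known cells sum to 166, so (5,2) = 64.
The remaining cell in column 4 is (4,4) = 230 − 198 = 32.
Using anti-diagonal: 46 + 50 + 44 + 48 + ? → (5,1) = 230 − 188 = 42.
The remaining cell in row 5 is (5,5) = 230 − 200 = 30.
The remaining cell in column 5 is (4,5) = 230 − 176 = 54.
Using main diagonal: 56 + 44 + 32 + 30 + ? → (1,1) = 230 − 162 = 68.
The remaining cell in row 1 is (1,3) = 230 − 178 = 52.
Column 1 must total 230; the given cells sum to 204, so (4,1) = 26.
Column 3: 52 + 28 + 44 + 36 + ? = 230, so (4,3) = 70.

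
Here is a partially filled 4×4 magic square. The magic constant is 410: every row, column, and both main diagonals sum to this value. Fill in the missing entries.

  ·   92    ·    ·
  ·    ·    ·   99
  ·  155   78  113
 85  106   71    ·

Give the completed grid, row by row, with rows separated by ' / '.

127 92 141 50 / 134 57 120 99 / 64 155 78 113 / 85 106 71 148

Row 3 must total 410; the given cells sum to 346, so (3,1) = 64.
From row 4, 410 − (85 + 106 + 71) gives (4,4) = 148.
Column 2 must total 410; the given cells sum to 353, so (2,2) = 57.
Column 4 must total 410; the given cells sum to 360, so (1,4) = 50.
From main diagonal, 410 − (57 + 78 + 148) gives (1,1) = 127.
The remaining cell in anti-diagonal is (2,3) = 410 − 290 = 120.
Row 1 needs 410; the known cells sum to 269, so (1,3) = 141.
The remaining cell in row 2 is (2,1) = 410 − 276 = 134.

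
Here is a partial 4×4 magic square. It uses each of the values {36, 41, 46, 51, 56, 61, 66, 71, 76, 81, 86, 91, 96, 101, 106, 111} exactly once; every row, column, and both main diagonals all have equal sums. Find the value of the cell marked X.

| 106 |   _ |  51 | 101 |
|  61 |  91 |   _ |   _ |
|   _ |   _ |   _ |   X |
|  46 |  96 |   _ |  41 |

The 16 entries sum to 1176, so each line sums to 1176/4 = 294.
Row 1 must total 294; the given cells sum to 258, so (1,2) = 36.
Using row 4: 46 + 96 + 41 + ? → (4,3) = 294 − 183 = 111.
Column 1 needs 294; the known cells sum to 213, so (3,1) = 81.
Using column 2: 36 + 91 + 96 + ? → (3,2) = 294 − 223 = 71.
From main diagonal, 294 − (106 + 91 + 41) gives (3,3) = 56.
Anti-diagonal needs 294; the known cells sum to 218, so (2,3) = 76.
Row 2 must total 294; the given cells sum to 228, so (2,4) = 66.
The remaining cell in row 3 is (3,4) = 294 − 208 = 86.

86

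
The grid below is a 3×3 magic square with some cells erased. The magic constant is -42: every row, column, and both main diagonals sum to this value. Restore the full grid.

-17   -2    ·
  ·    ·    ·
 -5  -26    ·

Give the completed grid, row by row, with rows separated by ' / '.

From row 1, -42 − (-17 + (-2)) gives (1,3) = -23.
Row 3 needs -42; the known cells sum to -31, so (3,3) = -11.
From column 1, -42 − (-17 + (-5)) gives (2,1) = -20.
Using column 2: -2 + (-26) + ? → (2,2) = -42 − (-28) = -14.
Column 3 needs -42; the known cells sum to -34, so (2,3) = -8.

-17 -2 -23 / -20 -14 -8 / -5 -26 -11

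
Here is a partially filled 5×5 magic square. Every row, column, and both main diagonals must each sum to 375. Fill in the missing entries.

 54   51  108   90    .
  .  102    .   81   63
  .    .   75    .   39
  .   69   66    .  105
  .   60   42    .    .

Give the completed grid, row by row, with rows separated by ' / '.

54 51 108 90 72 / 45 102 84 81 63 / 111 93 75 57 39 / 87 69 66 48 105 / 78 60 42 99 96

Row 1 must total 375; the given cells sum to 303, so (1,5) = 72.
Using column 2: 51 + 102 + 69 + 60 + ? → (3,2) = 375 − 282 = 93.
Column 3: 108 + 75 + 66 + 42 + ? = 375, so (2,3) = 84.
Column 5 needs 375; the known cells sum to 279, so (5,5) = 96.
Main diagonal needs 375; the known cells sum to 327, so (4,4) = 48.
Anti-diagonal must total 375; the given cells sum to 297, so (5,1) = 78.
Using row 2: 102 + 84 + 81 + 63 + ? → (2,1) = 375 − 330 = 45.
The remaining cell in row 4 is (4,1) = 375 − 288 = 87.
Row 5 needs 375; the known cells sum to 276, so (5,4) = 99.
Column 1: 54 + 45 + 87 + 78 + ? = 375, so (3,1) = 111.
Using column 4: 90 + 81 + 48 + 99 + ? → (3,4) = 375 − 318 = 57.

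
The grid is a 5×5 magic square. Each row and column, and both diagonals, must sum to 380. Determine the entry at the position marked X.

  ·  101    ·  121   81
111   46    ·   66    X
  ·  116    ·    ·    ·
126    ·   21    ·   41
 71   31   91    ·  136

Row 5: 71 + 31 + 91 + 136 + ? = 380, so (5,4) = 51.
Column 2 needs 380; the known cells sum to 294, so (4,2) = 86.
Anti-diagonal: 81 + 66 + 86 + 71 + ? = 380, so (3,3) = 76.
Row 4 must total 380; the given cells sum to 274, so (4,4) = 106.
The remaining cell in column 4 is (3,4) = 380 − 344 = 36.
Main diagonal needs 380; the known cells sum to 364, so (1,1) = 16.
Row 1: 16 + 101 + 121 + 81 + ? = 380, so (1,3) = 61.
Column 1 needs 380; the known cells sum to 324, so (3,1) = 56.
Column 3 must total 380; the given cells sum to 249, so (2,3) = 131.
Using row 2: 111 + 46 + 131 + 66 + ? → (2,5) = 380 − 354 = 26.

26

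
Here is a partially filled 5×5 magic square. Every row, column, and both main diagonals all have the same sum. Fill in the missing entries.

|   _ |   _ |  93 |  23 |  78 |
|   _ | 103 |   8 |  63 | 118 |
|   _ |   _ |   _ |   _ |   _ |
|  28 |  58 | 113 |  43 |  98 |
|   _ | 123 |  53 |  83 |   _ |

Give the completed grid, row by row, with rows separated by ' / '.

Row 4 is already complete: 28 + 58 + 113 + 43 + 98 = 340, so that is the magic constant.
Row 2: 103 + 8 + 63 + 118 + ? = 340, so (2,1) = 48.
The remaining cell in column 3 is (3,3) = 340 − 267 = 73.
Column 4 needs 340; the known cells sum to 212, so (3,4) = 128.
The remaining cell in anti-diagonal is (5,1) = 340 − 272 = 68.
Row 5 needs 340; the known cells sum to 327, so (5,5) = 13.
Column 5: 78 + 118 + 98 + 13 + ? = 340, so (3,5) = 33.
Using main diagonal: 103 + 73 + 43 + 13 + ? → (1,1) = 340 − 232 = 108.
The remaining cell in row 1 is (1,2) = 340 − 302 = 38.
Column 1 needs 340; the known cells sum to 252, so (3,1) = 88.
Column 2: 38 + 103 + 58 + 123 + ? = 340, so (3,2) = 18.

108 38 93 23 78 / 48 103 8 63 118 / 88 18 73 128 33 / 28 58 113 43 98 / 68 123 53 83 13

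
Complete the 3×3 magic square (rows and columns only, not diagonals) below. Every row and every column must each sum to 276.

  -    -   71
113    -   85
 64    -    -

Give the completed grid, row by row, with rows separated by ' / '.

From row 2, 276 − (113 + 85) gives (2,2) = 78.
Using column 1: 113 + 64 + ? → (1,1) = 276 − 177 = 99.
Column 3 needs 276; the known cells sum to 156, so (3,3) = 120.
Using row 1: 99 + 71 + ? → (1,2) = 276 − 170 = 106.
Row 3: 64 + 120 + ? = 276, so (3,2) = 92.

99 106 71 / 113 78 85 / 64 92 120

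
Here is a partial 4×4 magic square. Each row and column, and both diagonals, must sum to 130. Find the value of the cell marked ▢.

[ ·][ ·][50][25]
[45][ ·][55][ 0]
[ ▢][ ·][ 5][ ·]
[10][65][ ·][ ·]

15

Row 2 must total 130; the given cells sum to 100, so (2,2) = 30.
Column 3 needs 130; the known cells sum to 110, so (4,3) = 20.
Anti-diagonal: 25 + 55 + 10 + ? = 130, so (3,2) = 40.
Row 4: 10 + 65 + 20 + ? = 130, so (4,4) = 35.
Using column 2: 30 + 40 + 65 + ? → (1,2) = 130 − 135 = -5.
The remaining cell in column 4 is (3,4) = 130 − 60 = 70.
Main diagonal needs 130; the known cells sum to 70, so (1,1) = 60.
From row 3, 130 − (40 + 5 + 70) gives (3,1) = 15.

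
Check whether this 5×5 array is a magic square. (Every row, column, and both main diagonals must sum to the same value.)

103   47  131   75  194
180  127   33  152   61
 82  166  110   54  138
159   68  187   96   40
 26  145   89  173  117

Row 1: 103 + 47 + 131 + 75 + 194 = 550.
Row 2: 180 + 127 + 33 + 152 + 61 = 553.
Row 3: 82 + 166 + 110 + 54 + 138 = 550.
Row 4: 159 + 68 + 187 + 96 + 40 = 550.
Row 5: 26 + 145 + 89 + 173 + 117 = 550.
Column 1: 103 + 180 + 82 + 159 + 26 = 550.
Column 2: 47 + 127 + 166 + 68 + 145 = 553.
Column 3: 131 + 33 + 110 + 187 + 89 = 550.
Column 4: 75 + 152 + 54 + 96 + 173 = 550.
Column 5: 194 + 61 + 138 + 40 + 117 = 550.
Main diagonal: 103 + 127 + 110 + 96 + 117 = 553.
Anti-diagonal: 194 + 152 + 110 + 68 + 26 = 550.

No — main diagonal sums to 553 but column 3 sums to 550.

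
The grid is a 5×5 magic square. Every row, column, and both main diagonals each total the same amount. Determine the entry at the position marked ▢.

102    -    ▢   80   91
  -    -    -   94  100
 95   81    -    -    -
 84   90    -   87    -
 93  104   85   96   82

99

Row 5 is complete and sums to 460; that is the magic constant.
Column 1 needs 460; the known cells sum to 374, so (2,1) = 86.
The remaining cell in column 4 is (3,4) = 460 − 357 = 103.
From anti-diagonal, 460 − (91 + 94 + 90 + 93) gives (3,3) = 92.
Row 3 needs 460; the known cells sum to 371, so (3,5) = 89.
Column 5 needs 460; the known cells sum to 362, so (4,5) = 98.
Using main diagonal: 102 + 92 + 87 + 82 + ? → (2,2) = 460 − 363 = 97.
Row 2 needs 460; the known cells sum to 377, so (2,3) = 83.
The remaining cell in row 4 is (4,3) = 460 − 359 = 101.
The remaining cell in column 2 is (1,2) = 460 − 372 = 88.
The remaining cell in column 3 is (1,3) = 460 − 361 = 99.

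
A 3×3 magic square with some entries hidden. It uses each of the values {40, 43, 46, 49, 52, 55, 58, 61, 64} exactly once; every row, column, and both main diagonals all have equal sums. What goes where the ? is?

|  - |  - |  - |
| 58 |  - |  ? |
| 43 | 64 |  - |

46

The 9 entries sum to 468, so each line sums to 468/3 = 156.
Using row 3: 43 + 64 + ? → (3,3) = 156 − 107 = 49.
Using column 1: 58 + 43 + ? → (1,1) = 156 − 101 = 55.
Main diagonal needs 156; the known cells sum to 104, so (2,2) = 52.
Using anti-diagonal: 52 + 43 + ? → (1,3) = 156 − 95 = 61.
Row 1 needs 156; the known cells sum to 116, so (1,2) = 40.
Row 2: 58 + 52 + ? = 156, so (2,3) = 46.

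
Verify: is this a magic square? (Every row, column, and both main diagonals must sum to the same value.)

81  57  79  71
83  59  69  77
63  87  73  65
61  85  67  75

Yes

Row 1: 81 + 57 + 79 + 71 = 288.
Row 2: 83 + 59 + 69 + 77 = 288.
Row 3: 63 + 87 + 73 + 65 = 288.
Row 4: 61 + 85 + 67 + 75 = 288.
Column 1: 81 + 83 + 63 + 61 = 288.
Column 2: 57 + 59 + 87 + 85 = 288.
Column 3: 79 + 69 + 73 + 67 = 288.
Column 4: 71 + 77 + 65 + 75 = 288.
Main diagonal: 81 + 59 + 73 + 75 = 288.
Anti-diagonal: 71 + 69 + 87 + 61 = 288.
All lines sum to 288.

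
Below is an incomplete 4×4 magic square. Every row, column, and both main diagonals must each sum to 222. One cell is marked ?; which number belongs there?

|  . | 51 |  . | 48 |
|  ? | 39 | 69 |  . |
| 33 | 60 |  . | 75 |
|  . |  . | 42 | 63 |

From row 3, 222 − (33 + 60 + 75) gives (3,3) = 54.
Column 2 must total 222; the given cells sum to 150, so (4,2) = 72.
Column 3 must total 222; the given cells sum to 165, so (1,3) = 57.
Column 4: 48 + 75 + 63 + ? = 222, so (2,4) = 36.
Main diagonal: 39 + 54 + 63 + ? = 222, so (1,1) = 66.
The remaining cell in anti-diagonal is (4,1) = 222 − 177 = 45.
Row 2 needs 222; the known cells sum to 144, so (2,1) = 78.

78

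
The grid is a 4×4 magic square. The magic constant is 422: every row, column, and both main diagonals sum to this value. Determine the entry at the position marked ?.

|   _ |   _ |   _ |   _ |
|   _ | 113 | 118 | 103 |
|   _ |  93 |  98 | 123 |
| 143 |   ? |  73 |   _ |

Row 2 needs 422; the known cells sum to 334, so (2,1) = 88.
Row 3 needs 422; the known cells sum to 314, so (3,1) = 108.
Column 1 must total 422; the given cells sum to 339, so (1,1) = 83.
Using column 3: 118 + 98 + 73 + ? → (1,3) = 422 − 289 = 133.
The remaining cell in main diagonal is (4,4) = 422 − 294 = 128.
Anti-diagonal needs 422; the known cells sum to 354, so (1,4) = 68.
Row 1 must total 422; the given cells sum to 284, so (1,2) = 138.
Row 4 must total 422; the given cells sum to 344, so (4,2) = 78.

78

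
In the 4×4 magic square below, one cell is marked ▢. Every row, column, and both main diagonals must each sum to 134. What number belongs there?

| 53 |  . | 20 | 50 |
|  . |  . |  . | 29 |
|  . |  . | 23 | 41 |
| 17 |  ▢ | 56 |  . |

Row 1 needs 134; the known cells sum to 123, so (1,2) = 11.
The remaining cell in column 3 is (2,3) = 134 − 99 = 35.
Column 4: 50 + 29 + 41 + ? = 134, so (4,4) = 14.
The remaining cell in main diagonal is (2,2) = 134 − 90 = 44.
From anti-diagonal, 134 − (50 + 35 + 17) gives (3,2) = 32.
Row 2: 44 + 35 + 29 + ? = 134, so (2,1) = 26.
Using row 3: 32 + 23 + 41 + ? → (3,1) = 134 − 96 = 38.
Row 4 must total 134; the given cells sum to 87, so (4,2) = 47.

47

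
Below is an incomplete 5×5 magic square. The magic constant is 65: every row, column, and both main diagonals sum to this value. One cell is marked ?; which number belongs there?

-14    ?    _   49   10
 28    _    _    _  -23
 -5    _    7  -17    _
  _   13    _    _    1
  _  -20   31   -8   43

Row 5 needs 65; the known cells sum to 46, so (5,1) = 19.
The remaining cell in column 1 is (4,1) = 65 − 28 = 37.
From column 5, 65 − (10 + (-23) + 1 + 43) gives (3,5) = 34.
Anti-diagonal must total 65; the given cells sum to 49, so (2,4) = 16.
Row 3: -5 + 7 + (-17) + 34 + ? = 65, so (3,2) = 46.
Using column 4: 49 + 16 + (-17) + (-8) + ? → (4,4) = 65 − 40 = 25.
Main diagonal needs 65; the known cells sum to 61, so (2,2) = 4.
Row 2 needs 65; the known cells sum to 25, so (2,3) = 40.
Row 4 must total 65; the given cells sum to 76, so (4,3) = -11.
The remaining cell in column 2 is (1,2) = 65 − 43 = 22.

22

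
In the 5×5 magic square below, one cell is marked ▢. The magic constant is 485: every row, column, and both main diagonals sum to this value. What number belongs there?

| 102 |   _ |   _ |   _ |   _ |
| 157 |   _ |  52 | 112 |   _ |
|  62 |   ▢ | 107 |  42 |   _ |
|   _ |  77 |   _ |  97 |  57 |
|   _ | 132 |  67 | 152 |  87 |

147

The remaining cell in row 5 is (5,1) = 485 − 438 = 47.
The remaining cell in column 1 is (4,1) = 485 − 368 = 117.
From column 4, 485 − (112 + 42 + 97 + 152) gives (1,4) = 82.
The remaining cell in main diagonal is (2,2) = 485 − 393 = 92.
Anti-diagonal needs 485; the known cells sum to 343, so (1,5) = 142.
The remaining cell in row 2 is (2,5) = 485 − 413 = 72.
Row 4 must total 485; the given cells sum to 348, so (4,3) = 137.
Using column 3: 52 + 107 + 137 + 67 + ? → (1,3) = 485 − 363 = 122.
Column 5: 142 + 72 + 57 + 87 + ? = 485, so (3,5) = 127.
Row 1 must total 485; the given cells sum to 448, so (1,2) = 37.
The remaining cell in row 3 is (3,2) = 485 − 338 = 147.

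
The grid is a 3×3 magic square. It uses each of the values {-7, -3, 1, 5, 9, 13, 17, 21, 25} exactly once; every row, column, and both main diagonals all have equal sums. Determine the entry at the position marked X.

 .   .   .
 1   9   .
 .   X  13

The 9 entries sum to 81, so each line sums to 81/3 = 27.
Row 2: 1 + 9 + ? = 27, so (2,3) = 17.
Column 3 needs 27; the known cells sum to 30, so (1,3) = -3.
Using main diagonal: 9 + 13 + ? → (1,1) = 27 − 22 = 5.
Using anti-diagonal: -3 + 9 + ? → (3,1) = 27 − 6 = 21.
The remaining cell in row 1 is (1,2) = 27 − 2 = 25.
The remaining cell in row 3 is (3,2) = 27 − 34 = -7.

-7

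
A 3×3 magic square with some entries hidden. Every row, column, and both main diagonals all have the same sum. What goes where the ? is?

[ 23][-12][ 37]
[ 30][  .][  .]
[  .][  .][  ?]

9

Row 1 is complete and sums to 48; that is the magic constant.
Column 1: 23 + 30 + ? = 48, so (3,1) = -5.
Using anti-diagonal: 37 + (-5) + ? → (2,2) = 48 − 32 = 16.
From row 2, 48 − (30 + 16) gives (2,3) = 2.
Column 2 needs 48; the known cells sum to 4, so (3,2) = 44.
Column 3 needs 48; the known cells sum to 39, so (3,3) = 9.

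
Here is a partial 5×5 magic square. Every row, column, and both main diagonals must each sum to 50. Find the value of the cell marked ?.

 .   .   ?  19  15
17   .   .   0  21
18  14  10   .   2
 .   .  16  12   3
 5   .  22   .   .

-2

Using row 3: 18 + 14 + 10 + 2 + ? → (3,4) = 50 − 44 = 6.
Column 4 must total 50; the given cells sum to 37, so (5,4) = 13.
Using column 5: 15 + 21 + 2 + 3 + ? → (5,5) = 50 − 41 = 9.
Anti-diagonal: 15 + 0 + 10 + 5 + ? = 50, so (4,2) = 20.
Row 4: 20 + 16 + 12 + 3 + ? = 50, so (4,1) = -1.
Row 5 must total 50; the given cells sum to 49, so (5,2) = 1.
Column 1: 17 + 18 + (-1) + 5 + ? = 50, so (1,1) = 11.
Main diagonal: 11 + 10 + 12 + 9 + ? = 50, so (2,2) = 8.
Row 2 needs 50; the known cells sum to 46, so (2,3) = 4.
Column 2 must total 50; the given cells sum to 43, so (1,2) = 7.
Using column 3: 4 + 10 + 16 + 22 + ? → (1,3) = 50 − 52 = -2.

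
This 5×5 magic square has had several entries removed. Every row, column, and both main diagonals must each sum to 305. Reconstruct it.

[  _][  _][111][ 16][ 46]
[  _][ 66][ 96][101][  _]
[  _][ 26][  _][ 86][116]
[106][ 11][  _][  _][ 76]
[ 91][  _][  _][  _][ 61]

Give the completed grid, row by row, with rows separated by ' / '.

Column 5: 46 + 116 + 76 + 61 + ? = 305, so (2,5) = 6.
Anti-diagonal needs 305; the known cells sum to 249, so (3,3) = 56.
Using row 2: 66 + 96 + 101 + 6 + ? → (2,1) = 305 − 269 = 36.
Row 3: 26 + 56 + 86 + 116 + ? = 305, so (3,1) = 21.
From column 1, 305 − (36 + 21 + 106 + 91) gives (1,1) = 51.
From main diagonal, 305 − (51 + 66 + 56 + 61) gives (4,4) = 71.
Using row 1: 51 + 111 + 16 + 46 + ? → (1,2) = 305 − 224 = 81.
Row 4: 106 + 11 + 71 + 76 + ? = 305, so (4,3) = 41.
Column 2: 81 + 66 + 26 + 11 + ? = 305, so (5,2) = 121.
Using column 3: 111 + 96 + 56 + 41 + ? → (5,3) = 305 − 304 = 1.
Using column 4: 16 + 101 + 86 + 71 + ? → (5,4) = 305 − 274 = 31.

51 81 111 16 46 / 36 66 96 101 6 / 21 26 56 86 116 / 106 11 41 71 76 / 91 121 1 31 61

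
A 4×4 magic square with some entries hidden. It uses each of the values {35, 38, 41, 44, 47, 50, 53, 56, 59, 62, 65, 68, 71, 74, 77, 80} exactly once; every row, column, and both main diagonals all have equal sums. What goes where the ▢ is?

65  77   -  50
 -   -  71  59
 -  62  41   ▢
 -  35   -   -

The 16 entries sum to 920, so each line sums to 920/4 = 230.
Row 1 needs 230; the known cells sum to 192, so (1,3) = 38.
From column 2, 230 − (77 + 62 + 35) gives (2,2) = 56.
Column 3 must total 230; the given cells sum to 150, so (4,3) = 80.
Main diagonal needs 230; the known cells sum to 162, so (4,4) = 68.
The remaining cell in anti-diagonal is (4,1) = 230 − 183 = 47.
Row 2 must total 230; the given cells sum to 186, so (2,1) = 44.
Column 1 must total 230; the given cells sum to 156, so (3,1) = 74.
Column 4 needs 230; the known cells sum to 177, so (3,4) = 53.

53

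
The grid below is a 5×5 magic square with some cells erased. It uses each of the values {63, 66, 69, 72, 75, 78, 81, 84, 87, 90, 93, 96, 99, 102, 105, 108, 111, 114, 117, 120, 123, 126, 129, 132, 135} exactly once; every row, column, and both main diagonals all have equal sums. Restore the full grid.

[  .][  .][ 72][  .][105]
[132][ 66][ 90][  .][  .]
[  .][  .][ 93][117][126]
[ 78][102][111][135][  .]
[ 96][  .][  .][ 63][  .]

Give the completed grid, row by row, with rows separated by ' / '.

The 25 entries sum to 2475, so each line sums to 2475/5 = 495.
Row 4 must total 495; the given cells sum to 426, so (4,5) = 69.
Column 3 needs 495; the known cells sum to 366, so (5,3) = 129.
Anti-diagonal: 105 + 93 + 102 + 96 + ? = 495, so (2,4) = 99.
Row 2 must total 495; the given cells sum to 387, so (2,5) = 108.
Column 4 needs 495; the known cells sum to 414, so (1,4) = 81.
The remaining cell in column 5 is (5,5) = 495 − 408 = 87.
Using main diagonal: 66 + 93 + 135 + 87 + ? → (1,1) = 495 − 381 = 114.
Using row 1: 114 + 72 + 81 + 105 + ? → (1,2) = 495 − 372 = 123.
Row 5: 96 + 129 + 63 + 87 + ? = 495, so (5,2) = 120.
The remaining cell in column 1 is (3,1) = 495 − 420 = 75.
Column 2: 123 + 66 + 102 + 120 + ? = 495, so (3,2) = 84.

114 123 72 81 105 / 132 66 90 99 108 / 75 84 93 117 126 / 78 102 111 135 69 / 96 120 129 63 87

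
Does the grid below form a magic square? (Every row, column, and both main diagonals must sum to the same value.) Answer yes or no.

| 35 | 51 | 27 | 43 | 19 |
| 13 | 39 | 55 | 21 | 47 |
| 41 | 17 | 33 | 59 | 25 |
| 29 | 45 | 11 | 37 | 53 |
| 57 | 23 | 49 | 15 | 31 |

Yes

Row 1: 35 + 51 + 27 + 43 + 19 = 175.
Row 2: 13 + 39 + 55 + 21 + 47 = 175.
Row 3: 41 + 17 + 33 + 59 + 25 = 175.
Row 4: 29 + 45 + 11 + 37 + 53 = 175.
Row 5: 57 + 23 + 49 + 15 + 31 = 175.
Column 1: 35 + 13 + 41 + 29 + 57 = 175.
Column 2: 51 + 39 + 17 + 45 + 23 = 175.
Column 3: 27 + 55 + 33 + 11 + 49 = 175.
Column 4: 43 + 21 + 59 + 37 + 15 = 175.
Column 5: 19 + 47 + 25 + 53 + 31 = 175.
Main diagonal: 35 + 39 + 33 + 37 + 31 = 175.
Anti-diagonal: 19 + 21 + 33 + 45 + 57 = 175.
All lines sum to 175.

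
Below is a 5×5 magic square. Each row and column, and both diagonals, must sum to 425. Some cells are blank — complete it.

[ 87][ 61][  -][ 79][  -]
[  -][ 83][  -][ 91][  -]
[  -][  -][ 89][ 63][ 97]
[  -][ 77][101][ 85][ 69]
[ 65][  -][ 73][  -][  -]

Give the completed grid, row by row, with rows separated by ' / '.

Row 4 needs 425; the known cells sum to 332, so (4,1) = 93.
Column 4 must total 425; the given cells sum to 318, so (5,4) = 107.
The remaining cell in main diagonal is (5,5) = 425 − 344 = 81.
Anti-diagonal must total 425; the given cells sum to 322, so (1,5) = 103.
Row 1 must total 425; the given cells sum to 330, so (1,3) = 95.
Row 5 must total 425; the given cells sum to 326, so (5,2) = 99.
The remaining cell in column 2 is (3,2) = 425 − 320 = 105.
Column 3: 95 + 89 + 101 + 73 + ? = 425, so (2,3) = 67.
The remaining cell in column 5 is (2,5) = 425 − 350 = 75.
From row 2, 425 − (83 + 67 + 91 + 75) gives (2,1) = 109.
Row 3: 105 + 89 + 63 + 97 + ? = 425, so (3,1) = 71.

87 61 95 79 103 / 109 83 67 91 75 / 71 105 89 63 97 / 93 77 101 85 69 / 65 99 73 107 81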